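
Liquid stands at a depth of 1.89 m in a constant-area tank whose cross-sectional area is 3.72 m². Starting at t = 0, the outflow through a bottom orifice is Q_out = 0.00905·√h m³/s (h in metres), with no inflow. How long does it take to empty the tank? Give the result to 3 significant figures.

1130 s

A dh/dt = −Q_out = −0.00905 √h.
Separate and integrate: 2(√h − √h₀) = −(0.00905/A) t.
Tank is empty when √h = 0: t_empty = 2A√h₀/0.00905.
t_empty = 2·3.72·√1.89/0.00905 = 7.4400·1.3748/0.00905 = 1130.2 s.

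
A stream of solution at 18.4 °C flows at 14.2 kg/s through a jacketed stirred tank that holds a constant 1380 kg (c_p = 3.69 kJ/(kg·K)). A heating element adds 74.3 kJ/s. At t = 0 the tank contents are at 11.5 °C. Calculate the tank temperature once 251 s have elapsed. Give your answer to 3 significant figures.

19.2 °C

Energy balance: M c_p dT/dt = ṁ c_p (T_in − T) + 74.3.
τ = M/ṁ = 97.183 s; T_ss = T_in + Q̇/(ṁ c_p) = 18.4 + 74.3/(14.2·3.69) = 19.818 °C.
Integrating: T(t) = T_ss + (T₀ − T_ss) e^(−t/τ).
T(251) = 19.818 + (-8.3180)·e^(−251/97.183) = 19.818 + (-8.3180)·0.075566 = 19.189 °C.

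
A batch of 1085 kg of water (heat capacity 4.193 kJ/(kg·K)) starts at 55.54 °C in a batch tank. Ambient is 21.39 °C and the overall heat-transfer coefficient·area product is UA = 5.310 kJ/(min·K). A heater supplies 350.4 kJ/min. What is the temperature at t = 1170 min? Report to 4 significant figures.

Lumped-capacitance energy balance: M c_p dT/dt = UA(T_amb − T) + Q̇.
dT/dt = (T_ss − T)/τ with T_ss = T_amb + Q̇/UA = 21.39 + 350.4/5.310 = 87.3787 °C, τ = M c_p/UA = 1085·4.193/5.310 = 856.762 min.
Integrating: T(t) = T_ss + (T₀ − T_ss) e^(−t/τ).
T(1170) = 87.3787 + (-31.8387)·0.255226 = 79.2526 °C.

79.25 °C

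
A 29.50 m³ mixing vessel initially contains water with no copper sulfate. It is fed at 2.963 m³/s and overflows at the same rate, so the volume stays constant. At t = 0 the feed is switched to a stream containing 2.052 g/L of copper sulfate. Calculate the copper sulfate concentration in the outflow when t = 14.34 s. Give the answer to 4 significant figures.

Mass balance on the solute (V constant): V dC/dt = Q(C_in − C).
Rewrite as dC/dt + C/τ = C_in/τ, τ = V/Q = 9.95613 s.
Integrating: C(t) = C_in + (C₀ − C_in) e^(−t/τ).
C(14.34) = 2.052 + (0 − 2.052)·e^(−14.34/9.95613) = 2.052 + (-2.05200)·0.236852 = 1.56598 g/L.

1.566 g/L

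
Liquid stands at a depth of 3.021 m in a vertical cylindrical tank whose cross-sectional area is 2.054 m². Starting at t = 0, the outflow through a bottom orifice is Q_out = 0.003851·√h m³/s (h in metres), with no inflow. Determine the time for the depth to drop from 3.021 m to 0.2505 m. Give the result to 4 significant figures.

1320 s

With no inflow, A dh/dt = −0.003851 √h.
∫ h^(−1/2) dh = −(0.003851/A) ∫ dt, giving 2√h = 2√h₀ − (0.003851/A) t.
t = 2A(√h₀ − √h)/0.003851 = 2·2.054·(√3.021 − √0.2505)/0.003851
  = 4.10800 × (1.73810 − 0.500500) / 0.003851 = 1320.20 s.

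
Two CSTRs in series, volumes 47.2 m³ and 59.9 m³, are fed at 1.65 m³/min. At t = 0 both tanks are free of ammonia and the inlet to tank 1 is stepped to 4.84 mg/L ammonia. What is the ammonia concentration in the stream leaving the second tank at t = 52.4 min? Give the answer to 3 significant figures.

2.33 mg/L

Each tank obeys Vᵢ dCᵢ/dt = Q(Cᵢ₋₁ − Cᵢ), so τᵢ = Vᵢ/Q.
τ₁ = 47.2/1.65 = 28.606 min; τ₂ = 59.9/1.65 = 36.303 min.
Solving the cascade with C₁(0)=C₂(0)=0 gives C₂(t) = C_in[1 − (τ₁ e^(−t/τ₁) − τ₂ e^(−t/τ₂))/(τ₁ − τ₂)].
At t = 52.4: e^(−t/τ₁) = 0.16013, e^(−t/τ₂) = 0.23612.
C₂ = 4.84·[1 − (28.606·0.16013 − 36.303·0.23612)/(-7.6970)] = 4.84·0.48144 = 2.3302 mg/L.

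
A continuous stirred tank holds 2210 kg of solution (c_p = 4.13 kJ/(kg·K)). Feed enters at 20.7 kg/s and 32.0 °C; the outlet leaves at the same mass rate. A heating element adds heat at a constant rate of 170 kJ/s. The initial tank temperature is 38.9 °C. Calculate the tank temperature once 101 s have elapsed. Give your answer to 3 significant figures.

35.9 °C

M c_p dT/dt = ṁ c_p (T_in − T) + Q̇.
τ = M/ṁ = 106.76 s; T_ss = T_in + Q̇/(ṁ c_p) = 32.0 + 170/(20.7·4.13) = 33.989 °C.
Solution: T(t) = T_ss + (T₀ − T_ss) e^(−t/τ).
T(101) = 33.989 + (4.9115)·e^(−101/106.76) = 33.989 + (4.9115)·0.38828 = 35.896 °C.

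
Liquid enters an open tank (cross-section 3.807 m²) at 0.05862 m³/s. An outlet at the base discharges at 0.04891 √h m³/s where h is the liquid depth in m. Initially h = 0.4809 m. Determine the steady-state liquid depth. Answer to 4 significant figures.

Unsteady balance on liquid volume: A dh/dt = Q_in − 0.04891 √h. At steady state dh/dt = 0:
Q_in = 0.04891 √h_ss ⇒ √h_ss = 0.05862/0.04891 = 1.19853.
h_ss = 1.19853² = 1.43647 m. (Since h₀ = 0.4809 m < h_ss, the level will rise toward this value.)

1.436 m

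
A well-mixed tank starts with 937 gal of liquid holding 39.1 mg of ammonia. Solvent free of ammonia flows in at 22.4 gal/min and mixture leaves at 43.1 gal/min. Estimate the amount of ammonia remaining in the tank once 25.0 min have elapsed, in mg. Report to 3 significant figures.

Let m(t) be the amount of ammonia. Volume: V(t) = V₀ + (Q_in − Q_out) t = 937 − 20.700 t; V(25.0) = 419.50 gal.
No ammonia enters, so dm/dt = −Q_out · (m/V).
dm/m = −Q_out dt/(V₀ − 20.700 t); integrating gives ln(m/m₀) = −(Q_out/(Q_in−Q_out)) ln(V/V₀).
m = m₀ (V₀/V)^(Q_out/(Q_in−Q_out)) = 39.1 × (937/419.50)^(-2.0821) = 7.3367 mg.

7.34 mg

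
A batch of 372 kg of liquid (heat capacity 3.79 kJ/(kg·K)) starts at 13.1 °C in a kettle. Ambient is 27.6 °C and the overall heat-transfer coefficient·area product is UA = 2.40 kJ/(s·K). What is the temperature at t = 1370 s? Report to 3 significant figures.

26.2 °C

Energy balance: M c_p dT/dt = −UA(T − T_amb).
dT/dt = (T_ss − T)/τ with T_ss = T_amb = 27.600 °C, τ = M c_p/UA = 372·3.79/2.40 = 587.45 s.
Solution: T(t) = T_ss + (T₀ − T_ss) e^(−t/τ).
T(1370) = 27.600 + (-14.500)·0.097090 = 26.192 °C.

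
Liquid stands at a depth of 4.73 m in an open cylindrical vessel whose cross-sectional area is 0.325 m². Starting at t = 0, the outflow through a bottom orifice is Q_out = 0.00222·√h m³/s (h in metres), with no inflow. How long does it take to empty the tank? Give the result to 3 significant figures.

637 s

Mass balance (ρ constant): A dh/dt = −0.00222 √h.
This is separable: 2 d(√h)/dt = −0.00222/A, so √h = √h₀ − (0.00222/(2A)) t.
Set h = 0: 2√h₀ = (0.00222/A) t_empty ⇒ t_empty = 2A√h₀/0.00222.
t_empty = 2·0.325·√4.73/0.00222 = 0.65000·2.1749/0.00222 = 636.78 s.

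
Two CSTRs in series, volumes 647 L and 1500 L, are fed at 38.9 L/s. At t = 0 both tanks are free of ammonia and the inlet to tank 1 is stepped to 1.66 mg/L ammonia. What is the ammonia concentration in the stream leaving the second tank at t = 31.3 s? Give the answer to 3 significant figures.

Species balance on tank i: dCᵢ/dt = (Cᵢ₋₁ − Cᵢ)/τᵢ with τᵢ = Vᵢ/Q.
τ₁ = 647/38.9 = 16.632 s; τ₂ = 1500/38.9 = 38.560 s.
Tank 1: C₁ = C_in(1 − e^(−t/τ₁)). Tank 2 (τ₁ ≠ τ₂): C₂ = C_in[1 − (τ₁ e^(−t/τ₁) − τ₂ e^(−t/τ₂))/(τ₁ − τ₂)].
At t = 31.3: e^(−t/τ₁) = 0.15231, e^(−t/τ₂) = 0.44410.
C₂ = 1.66·[1 − (16.632·0.15231 − 38.560·0.44410)/(-21.928)] = 1.66·0.33458 = 0.55540 mg/L.

0.555 mg/L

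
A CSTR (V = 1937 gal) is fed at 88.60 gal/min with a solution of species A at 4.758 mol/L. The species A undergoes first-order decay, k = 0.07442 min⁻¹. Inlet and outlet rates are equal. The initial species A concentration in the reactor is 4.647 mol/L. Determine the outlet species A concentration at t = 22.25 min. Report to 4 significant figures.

2.007 mol/L

V dC/dt = Q(C_in − C) − k V C.
dC/dt = (Q/V) C_in − (Q/V + k) C; effective rate a = Q/V + k = 0.0457408 + 0.07442 = 0.120161 min⁻¹.
C_ss = Q C_in/(Q + kV) = 1.81120 mol/L; C(t) = C_ss + (C₀ − C_ss) e^(−a t).
C(22.25) = 1.81120 + (2.83580)·e^(−0.120161·22.25) = 1.81120 + (2.83580)·0.0690048 = 2.00688 mol/L.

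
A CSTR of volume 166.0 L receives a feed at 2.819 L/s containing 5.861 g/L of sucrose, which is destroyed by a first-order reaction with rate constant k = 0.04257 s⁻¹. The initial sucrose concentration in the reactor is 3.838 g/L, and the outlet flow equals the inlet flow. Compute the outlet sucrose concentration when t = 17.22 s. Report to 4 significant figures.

2.448 g/L

Accumulation = in − out − consumed: V dC/dt = Q C_in − Q C − k V C.
dC/dt = (Q/V) C_in − (Q/V + k) C; effective rate a = Q/V + k = 0.0169819 + 0.04257 = 0.0595519 s⁻¹.
C_ss = Q C_in/(Q + kV) = 1.67133 g/L; C(t) = C_ss + (C₀ − C_ss) e^(−a t).
C(17.22) = 1.67133 + (2.16667)·e^(−0.0595519·17.22) = 1.67133 + (2.16667)·0.358623 = 2.44835 g/L.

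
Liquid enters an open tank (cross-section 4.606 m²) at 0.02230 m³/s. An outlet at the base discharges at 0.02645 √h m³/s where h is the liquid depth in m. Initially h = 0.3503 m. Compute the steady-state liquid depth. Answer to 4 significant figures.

0.7108 m

A dh/dt = Q_in − 0.02645 √h. Steady state requires inflow = outflow:
Q_in = 0.02645 √h_ss ⇒ √h_ss = 0.02230/0.02645 = 0.843100.
h_ss = 0.843100² = 0.710818 m. (Since h₀ = 0.3503 m < h_ss, the level will rise toward this value.)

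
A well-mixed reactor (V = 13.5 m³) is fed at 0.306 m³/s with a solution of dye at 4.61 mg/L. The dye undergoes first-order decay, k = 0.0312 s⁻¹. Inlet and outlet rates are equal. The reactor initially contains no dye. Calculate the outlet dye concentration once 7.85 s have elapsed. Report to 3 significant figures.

V dC/dt = Q(C_in − C) − k V C.
dC/dt = (Q/V) C_in − (Q/V + k) C; effective rate a = Q/V + k = 0.022667 + 0.0312 = 0.053867 s⁻¹.
C_ss = Q C_in/(Q + kV) = 1.9399 mg/L; C(t) = C_ss + (C₀ − C_ss) e^(−a t).
C(7.85) = 1.9399 + (-1.9399)·e^(−0.053867·7.85) = 1.9399 + (-1.9399)·0.65517 = 0.66891 mg/L.

0.669 mg/L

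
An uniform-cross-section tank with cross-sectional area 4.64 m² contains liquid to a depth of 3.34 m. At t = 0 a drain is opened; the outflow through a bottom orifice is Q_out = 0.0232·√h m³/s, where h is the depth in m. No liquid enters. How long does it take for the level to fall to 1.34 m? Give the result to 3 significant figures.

A dh/dt = −Q_out = −0.0232 √h.
∫ h^(−1/2) dh = −(0.0232/A) ∫ dt, giving 2√h = 2√h₀ − (0.0232/A) t.
t = 2A(√h₀ − √h)/0.0232 = 2·4.64·(√3.34 − √1.34)/0.0232
  = 9.2800 × (1.8276 − 1.1576) / 0.0232 = 267.99 s.

268 s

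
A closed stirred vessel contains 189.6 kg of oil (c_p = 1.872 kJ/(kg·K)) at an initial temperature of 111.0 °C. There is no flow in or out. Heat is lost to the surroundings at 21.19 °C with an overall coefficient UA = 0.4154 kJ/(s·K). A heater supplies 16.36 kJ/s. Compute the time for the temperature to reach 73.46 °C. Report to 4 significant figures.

1166 s

Lumped-capacitance energy balance: M c_p dT/dt = UA(T_amb − T) + Q̇.
τ = M c_p/UA = 854.432 s; T_ss = T_amb + Q̇/UA = 21.19 + 16.36/0.4154 = 60.5737 °C.
T(t) = T_ss + (T₀ − T_ss)e^(−t/τ); set T = 73.46:
t = −τ ln[(T − T_ss)/(T₀ − T_ss)] = −854.432 · ln(0.255547) = 1165.74 s.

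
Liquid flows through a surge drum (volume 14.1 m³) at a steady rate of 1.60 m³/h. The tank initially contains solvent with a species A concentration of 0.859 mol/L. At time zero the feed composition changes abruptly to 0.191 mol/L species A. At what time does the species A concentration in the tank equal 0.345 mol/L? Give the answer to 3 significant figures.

Transient balance on the dissolved component: V dC/dt = Q(C_in − C), so τ = V/Q = 8.8125 h.
C(t) = C_in + (C₀ − C_in) e^(−t/τ). Set C = 0.345 and solve for t:
e^(−t/τ) = (C − C_in)/(C₀ − C_in) = (0.345 − 0.191)/(0.859 − 0.191) = 0.23054
t = −τ ln(…) = 8.8125 × 1.4673 = 12.931 h.

12.9 h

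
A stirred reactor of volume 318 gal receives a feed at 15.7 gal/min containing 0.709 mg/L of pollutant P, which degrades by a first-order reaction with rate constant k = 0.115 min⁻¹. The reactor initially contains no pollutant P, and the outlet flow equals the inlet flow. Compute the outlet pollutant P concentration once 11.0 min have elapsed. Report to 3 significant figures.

V dC/dt = Q(C_in − C) − k V C.
dC/dt = (Q/V) C_in − (Q/V + k) C; effective rate a = Q/V + k = 0.049371 + 0.115 = 0.16437 min⁻¹.
C_ss = Q C_in/(Q + kV) = 0.21296 mg/L; C(t) = C_ss + (C₀ − C_ss) e^(−a t).
C(11.0) = 0.21296 + (-0.21296)·e^(−0.16437·11.0) = 0.21296 + (-0.21296)·0.16397 = 0.17804 mg/L.

0.178 mg/L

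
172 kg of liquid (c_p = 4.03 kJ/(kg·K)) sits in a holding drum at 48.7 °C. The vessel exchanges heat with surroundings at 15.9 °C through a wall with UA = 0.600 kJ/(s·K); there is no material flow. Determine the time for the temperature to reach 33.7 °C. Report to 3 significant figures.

Lumped-capacitance energy balance: M c_p dT/dt = UA(T_amb − T).
τ = M c_p/UA = 1155.3 s; T_ss = T_amb = 15.900 °C.
T(t) = T_ss + (T₀ − T_ss)e^(−t/τ); set T = 33.7:
t = −τ ln[(T − T_ss)/(T₀ − T_ss)] = −1155.3 · ln(0.54268) = 706.13 s.

706 s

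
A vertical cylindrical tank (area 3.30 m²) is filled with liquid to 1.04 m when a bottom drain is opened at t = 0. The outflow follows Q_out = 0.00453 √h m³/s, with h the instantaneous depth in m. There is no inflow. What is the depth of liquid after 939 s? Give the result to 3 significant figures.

0.141 m

Unsteady balance on liquid volume: A dh/dt = −0.00453 √h.
Separate and integrate: 2(√h − √h₀) = −(0.00453/A) t.
√h = √1.04 − 0.00453·939/(2·3.30) = 1.0198 − 0.64450 = 0.37531.
h = 0.37531² = 0.14086 m.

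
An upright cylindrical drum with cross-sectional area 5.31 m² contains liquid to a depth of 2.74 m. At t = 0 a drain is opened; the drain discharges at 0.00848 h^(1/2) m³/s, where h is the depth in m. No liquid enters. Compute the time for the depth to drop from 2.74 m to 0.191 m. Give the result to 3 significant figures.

A dh/dt = −Q_out = −0.00848 √h.
Separate and integrate: 2(√h − √h₀) = −(0.00848/A) t.
t = 2A(√h₀ − √h)/0.00848 = 2·5.31·(√2.74 − √0.191)/0.00848
  = 10.620 × (1.6553 − 0.43704) / 0.00848 = 1525.7 s.

1530 s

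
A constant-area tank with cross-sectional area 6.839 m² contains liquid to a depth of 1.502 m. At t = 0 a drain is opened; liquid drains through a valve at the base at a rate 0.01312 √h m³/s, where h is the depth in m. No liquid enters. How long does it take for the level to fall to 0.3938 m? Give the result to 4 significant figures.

A dh/dt = −Q_out = −0.01312 √h.
Separate and integrate: 2(√h − √h₀) = −(0.01312/A) t.
t = 2A(√h₀ − √h)/0.01312 = 2·6.839·(√1.502 − √0.3938)/0.01312
  = 13.6780 × (1.22556 − 0.627535) / 0.01312 = 623.461 s.

623.5 s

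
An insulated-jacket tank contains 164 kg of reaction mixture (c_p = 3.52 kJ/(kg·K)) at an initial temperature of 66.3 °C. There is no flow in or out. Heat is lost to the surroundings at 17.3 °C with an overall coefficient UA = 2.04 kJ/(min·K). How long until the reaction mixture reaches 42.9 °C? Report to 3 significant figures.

Heat balance on the well-mixed liquid: M c_p dT/dt = −UA(T − T_amb).
τ = M c_p/UA = 282.98 min; T_ss = T_amb = 17.300 °C.
T(t) = T_ss + (T₀ − T_ss)e^(−t/τ); set T = 42.9:
t = −τ ln[(T − T_ss)/(T₀ − T_ss)] = −282.98 · ln(0.52245) = 183.72 min.

184 min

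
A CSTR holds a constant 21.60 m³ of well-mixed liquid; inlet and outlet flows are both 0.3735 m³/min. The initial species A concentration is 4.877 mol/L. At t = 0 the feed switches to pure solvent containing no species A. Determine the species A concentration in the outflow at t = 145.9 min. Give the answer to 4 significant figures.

0.3913 mol/L

Transient balance on the dissolved component: V dC/dt = Q(C_in − C).
Rewrite as dC/dt + C/τ = C_in/τ, τ = V/Q = 57.8313 min.
This is linear first-order; C(t) = C_in + (C₀ − C_in) e^(−t/τ).
C(145.9) = 0 + (4.877 − 0)·e^(−145.9/57.8313) = 0 + (4.87700)·0.0802303 = 0.391283 mol/L.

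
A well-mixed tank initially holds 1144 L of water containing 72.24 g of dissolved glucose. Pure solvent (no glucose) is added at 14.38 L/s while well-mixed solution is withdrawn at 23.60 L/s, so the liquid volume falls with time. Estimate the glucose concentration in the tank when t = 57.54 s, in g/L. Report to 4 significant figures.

0.02389 g/L

Total volume: dV/dt = Q_in − Q_out = -9.22000 L/s, so V(t) = 1144 − 9.22000 t and V(57.54) = 613.481 L.
Species balance (pure solvent in): dm/dt = −Q_out · m/V(t).
dm/m = −Q_out dt/(V₀ − 9.22000 t); integrating gives ln(m/m₀) = −(Q_out/(Q_in−Q_out)) ln(V/V₀).
m = m₀ (V₀/V)^(Q_out/(Q_in−Q_out)) = 72.24 × (1144/613.481)^(-2.55965) = 14.6579 g.
C = m/V = 14.6579/613.481 = 0.0238930 g/L.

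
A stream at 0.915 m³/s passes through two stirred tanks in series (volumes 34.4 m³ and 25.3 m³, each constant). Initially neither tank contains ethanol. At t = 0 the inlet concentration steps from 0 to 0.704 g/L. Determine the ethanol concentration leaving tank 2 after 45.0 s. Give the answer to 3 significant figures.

0.284 g/L

Each tank obeys Vᵢ dCᵢ/dt = Q(Cᵢ₋₁ − Cᵢ), so τᵢ = Vᵢ/Q.
τ₁ = 34.4/0.915 = 37.596 s; τ₂ = 25.3/0.915 = 27.650 s.
Tank 1: C₁ = C_in(1 − e^(−t/τ₁)). Tank 2 (τ₁ ≠ τ₂): C₂ = C_in[1 − (τ₁ e^(−t/τ₁) − τ₂ e^(−t/τ₂))/(τ₁ − τ₂)].
At t = 45.0: e^(−t/τ₁) = 0.30211, e^(−t/τ₂) = 0.19643.
C₂ = 0.704·[1 − (37.596·0.30211 − 27.650·0.19643)/(9.9454)] = 0.704·0.40405 = 0.28445 g/L.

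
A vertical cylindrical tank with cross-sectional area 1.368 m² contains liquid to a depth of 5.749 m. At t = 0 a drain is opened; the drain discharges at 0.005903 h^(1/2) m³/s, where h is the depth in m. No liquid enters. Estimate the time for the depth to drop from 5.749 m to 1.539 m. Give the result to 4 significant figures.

Volume balance on the tank: A dh/dt = −0.005903 √h.
This is separable: 2 d(√h)/dt = −0.005903/A, so √h = √h₀ − (0.005903/(2A)) t.
t = 2A(√h₀ − √h)/0.005903 = 2·1.368·(√5.749 − √1.539)/0.005903
  = 2.73600 × (2.39771 − 1.24056) / 0.005903 = 536.328 s.

536.3 s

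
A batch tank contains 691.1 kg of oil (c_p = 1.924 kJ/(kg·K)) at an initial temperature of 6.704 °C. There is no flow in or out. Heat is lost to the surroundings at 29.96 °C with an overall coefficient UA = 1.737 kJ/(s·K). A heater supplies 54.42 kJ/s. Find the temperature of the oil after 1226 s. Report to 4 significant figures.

50.29 °C

M c_p dT/dt = −UA(T − T_amb) + Q̇.
dT/dt = (T_ss − T)/τ with T_ss = T_amb + Q̇/UA = 29.96 + 54.42/1.737 = 61.2899 °C, τ = M c_p/UA = 691.1·1.924/1.737 = 765.502 s.
This is linear first-order; T(t) = T_ss + (T₀ − T_ss) e^(−t/τ).
T(1226) = 61.2899 + (-54.5859)·0.201581 = 50.2864 °C.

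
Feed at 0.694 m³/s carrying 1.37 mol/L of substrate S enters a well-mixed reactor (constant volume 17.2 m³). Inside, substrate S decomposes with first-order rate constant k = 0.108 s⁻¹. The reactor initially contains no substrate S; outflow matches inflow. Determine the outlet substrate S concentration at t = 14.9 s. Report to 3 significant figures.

0.332 mol/L

V dC/dt = Q(C_in − C) − k V C.
This is linear with rate a = Q/V + k = 0.14835 s⁻¹.
C_ss = Q C_in/(Q + kV) = 0.37262 mol/L; C(t) = C_ss + (C₀ − C_ss) e^(−a t).
C(14.9) = 0.37262 + (-0.37262)·e^(−0.14835·14.9) = 0.37262 + (-0.37262)·0.10966 = 0.33176 mol/L.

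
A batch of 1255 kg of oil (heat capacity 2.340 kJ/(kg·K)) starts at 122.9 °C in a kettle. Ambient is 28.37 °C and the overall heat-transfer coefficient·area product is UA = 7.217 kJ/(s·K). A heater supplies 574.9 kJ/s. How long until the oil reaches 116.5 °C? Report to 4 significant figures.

M c_p dT/dt = −UA(T − T_amb) + Q̇.
τ = M c_p/UA = 406.914 s; T_ss = T_amb + Q̇/UA = 28.37 + 574.9/7.217 = 108.029 °C.
T(t) = T_ss + (T₀ − T_ss)e^(−t/τ); set T = 116.5:
t = −τ ln[(T − T_ss)/(T₀ − T_ss)] = −406.914 · ln(0.569628) = 229.000 s.

229.0 s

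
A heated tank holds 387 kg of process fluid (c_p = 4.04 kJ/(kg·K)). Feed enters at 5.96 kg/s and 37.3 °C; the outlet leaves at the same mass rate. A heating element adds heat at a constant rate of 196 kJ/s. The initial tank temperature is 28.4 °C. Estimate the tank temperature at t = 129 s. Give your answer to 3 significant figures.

M c_p dT/dt = ṁ c_p (T_in − T) + Q̇.
Rearrange: dT/dt = (T_ss − T)/τ with τ = M/ṁ = 64.933 s and T_ss = T_in + Q̇/(ṁ c_p) = 45.440 °C.
T approaches T_ss exponentially: T(t) = T_ss + (T₀ − T_ss) e^(−t/τ).
T(129) = 45.440 + (-17.040)·e^(−129/64.933) = 45.440 + (-17.040)·0.13715 = 43.103 °C.

43.1 °C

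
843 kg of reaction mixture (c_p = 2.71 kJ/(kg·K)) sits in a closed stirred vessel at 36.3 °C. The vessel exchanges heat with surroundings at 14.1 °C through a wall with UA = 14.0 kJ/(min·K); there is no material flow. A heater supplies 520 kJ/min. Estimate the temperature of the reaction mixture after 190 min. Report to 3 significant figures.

First-law balance (no shaft work): M c_p dT/dt = −UA(T − T_amb) + Q̇.
dT/dt = (T_ss − T)/τ with T_ss = T_amb + Q̇/UA = 14.1 + 520/14.0 = 51.243 °C, τ = M c_p/UA = 843·2.71/14.0 = 163.18 min.
This is linear first-order; T(t) = T_ss + (T₀ − T_ss) e^(−t/τ).
T(190) = 51.243 + (-14.943)·0.31212 = 46.579 °C.

46.6 °C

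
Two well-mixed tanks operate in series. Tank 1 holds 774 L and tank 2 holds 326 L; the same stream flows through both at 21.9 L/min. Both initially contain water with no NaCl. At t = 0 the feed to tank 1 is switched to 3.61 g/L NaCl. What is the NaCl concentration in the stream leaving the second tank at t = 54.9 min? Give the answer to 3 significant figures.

2.36 g/L

Time constants: τᵢ = Vᵢ/Q for each well-mixed tank.
τ₁ = 774/21.9 = 35.342 min; τ₂ = 326/21.9 = 14.886 min.
Tank 1: C₁ = C_in(1 − e^(−t/τ₁)). Tank 2 (τ₁ ≠ τ₂): C₂ = C_in[1 − (τ₁ e^(−t/τ₁) − τ₂ e^(−t/τ₂))/(τ₁ − τ₂)].
At t = 54.9: e^(−t/τ₁) = 0.21153, e^(−t/τ₂) = 0.025020.
C₂ = 3.61·[1 − (35.342·0.21153 − 14.886·0.025020)/(20.457)] = 3.61·0.65274 = 2.3564 g/L.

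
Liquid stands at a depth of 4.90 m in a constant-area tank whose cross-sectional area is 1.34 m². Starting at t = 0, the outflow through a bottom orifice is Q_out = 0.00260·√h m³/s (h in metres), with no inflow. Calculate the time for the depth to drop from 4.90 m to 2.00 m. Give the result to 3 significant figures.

Unsteady balance on liquid volume: A dh/dt = −0.00260 √h.
This is separable: 2 d(√h)/dt = −0.00260/A, so √h = √h₀ − (0.00260/(2A)) t.
t = 2A(√h₀ − √h)/0.00260 = 2·1.34·(√4.90 − √2.00)/0.00260
  = 2.6800 × (2.2136 − 1.4142) / 0.00260 = 823.98 s.

824 s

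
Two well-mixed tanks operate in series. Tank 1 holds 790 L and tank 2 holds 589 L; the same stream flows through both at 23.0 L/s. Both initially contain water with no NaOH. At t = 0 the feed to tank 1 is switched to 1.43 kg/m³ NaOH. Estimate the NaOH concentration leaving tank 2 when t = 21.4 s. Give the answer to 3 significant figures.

Each tank obeys Vᵢ dCᵢ/dt = Q(Cᵢ₋₁ − Cᵢ), so τᵢ = Vᵢ/Q.
τ₁ = 790/23.0 = 34.348 s; τ₂ = 589/23.0 = 25.609 s.
Tank 1: C₁ = C_in(1 − e^(−t/τ₁)). Tank 2 (τ₁ ≠ τ₂): C₂ = C_in[1 − (τ₁ e^(−t/τ₁) − τ₂ e^(−t/τ₂))/(τ₁ − τ₂)].
At t = 21.4: e^(−t/τ₁) = 0.53631, e^(−t/τ₂) = 0.43359.
C₂ = 1.43·[1 − (34.348·0.53631 − 25.609·0.43359)/(8.7391)] = 1.43·0.16268 = 0.23263 kg/m³.

0.233 kg/m³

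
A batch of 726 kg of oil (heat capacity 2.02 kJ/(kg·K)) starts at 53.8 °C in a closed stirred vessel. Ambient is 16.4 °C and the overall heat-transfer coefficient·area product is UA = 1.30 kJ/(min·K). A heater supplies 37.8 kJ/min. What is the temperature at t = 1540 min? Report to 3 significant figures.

47.6 °C

Unsteady energy balance on the tank contents: M c_p dT/dt = −UA(T − T_amb) + Q̇.
dT/dt = (T_ss − T)/τ with T_ss = T_amb + Q̇/UA = 16.4 + 37.8/1.30 = 45.477 °C, τ = M c_p/UA = 726·2.02/1.30 = 1128.1 min.
This is linear first-order; T(t) = T_ss + (T₀ − T_ss) e^(−t/τ).
T(1540) = 45.477 + (8.3231)·0.25535 = 47.602 °C.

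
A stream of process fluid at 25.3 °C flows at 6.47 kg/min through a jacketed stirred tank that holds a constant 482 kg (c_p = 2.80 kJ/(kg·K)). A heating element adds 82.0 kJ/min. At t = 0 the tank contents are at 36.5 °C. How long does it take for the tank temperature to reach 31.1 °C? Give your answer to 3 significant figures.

123 min

M c_p dT/dt = ṁ c_p (T_in − T) + Q̇.
τ = M/ṁ = 74.498 min; T_ss = T_in + Q̇/(ṁ c_p) = 29.826 °C.
T(t) = T_ss + (T₀ − T_ss) e^(−t/τ). Set T = 31.1:
e^(−t/τ) = (31.1 − 29.826)/(36.5 − 29.826) = 0.19084
t = −74.498 · ln(0.19084) = 123.39 min.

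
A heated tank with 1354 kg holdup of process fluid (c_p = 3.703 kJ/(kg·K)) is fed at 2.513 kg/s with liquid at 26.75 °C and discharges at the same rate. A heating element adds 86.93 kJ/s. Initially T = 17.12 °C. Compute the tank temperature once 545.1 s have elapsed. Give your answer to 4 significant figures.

29.19 °C

M c_p dT/dt = ṁ c_p (T_in − T) + Q̇.
Rearrange: dT/dt = (T_ss − T)/τ with τ = M/ṁ = 538.798 s and T_ss = T_in + Q̇/(ṁ c_p) = 36.0916 °C.
T approaches T_ss exponentially: T(t) = T_ss + (T₀ − T_ss) e^(−t/τ).
T(545.1) = 36.0916 + (-18.9716)·e^(−545.1/538.798) = 36.0916 + (-18.9716)·0.363602 = 29.1935 °C.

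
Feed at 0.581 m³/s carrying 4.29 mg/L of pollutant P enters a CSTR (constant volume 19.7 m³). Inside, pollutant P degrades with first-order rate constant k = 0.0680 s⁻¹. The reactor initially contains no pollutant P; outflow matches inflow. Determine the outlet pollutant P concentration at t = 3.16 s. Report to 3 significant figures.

Species balance: V dC/dt = Q C_in − Q C − k V C.
This is linear with rate a = Q/V + k = 0.097492 s⁻¹.
C_ss = Q C_in/(Q + kV) = 1.2978 mg/L; C(t) = C_ss + (C₀ − C_ss) e^(−a t).
C(3.16) = 1.2978 + (-1.2978)·e^(−0.097492·3.16) = 1.2978 + (-1.2978)·0.73486 = 0.34409 mg/L.

0.344 mg/L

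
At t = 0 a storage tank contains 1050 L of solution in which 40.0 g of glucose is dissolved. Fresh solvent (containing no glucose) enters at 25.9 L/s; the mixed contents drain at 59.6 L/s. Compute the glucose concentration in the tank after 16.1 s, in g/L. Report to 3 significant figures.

0.0218 g/L

Total volume: dV/dt = Q_in − Q_out = -33.700 L/s, so V(t) = 1050 − 33.700 t and V(16.1) = 507.43 L.
Species balance (pure solvent in): dm/dt = −Q_out · m/V(t).
Separate: dm/m = −Q_out dt/V(t) ⇒ ln(m/m₀) = −(Q_out/(Q_in−Q_out)) ln(V/V₀).
m = m₀ (V₀/V)^(Q_out/(Q_in−Q_out)) = 40.0 × (1050/507.43)^(-1.7685) = 11.054 g.
C = m/V = 11.054/507.43 = 0.021785 g/L.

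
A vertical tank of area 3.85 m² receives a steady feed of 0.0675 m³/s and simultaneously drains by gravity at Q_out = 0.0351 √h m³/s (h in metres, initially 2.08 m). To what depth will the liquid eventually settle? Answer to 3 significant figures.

Level balance: A dh/dt = 0.0675 − 0.0351 √h. Setting dh/dt = 0:
Q_in = 0.0351 √h_ss ⇒ √h_ss = 0.0675/0.0351 = 1.9231.
h_ss = 1.9231² = 3.6982 m. (Since h₀ = 2.08 m < h_ss, the level will rise toward this value.)

3.70 m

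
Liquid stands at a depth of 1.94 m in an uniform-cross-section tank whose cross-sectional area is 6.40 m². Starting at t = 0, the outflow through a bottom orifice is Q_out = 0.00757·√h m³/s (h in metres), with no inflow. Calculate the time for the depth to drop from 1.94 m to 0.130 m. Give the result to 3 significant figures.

Accumulation of liquid (constant cross-section A): A dh/dt = −0.00757 √h.
∫ h^(−1/2) dh = −(0.00757/A) ∫ dt, giving 2√h = 2√h₀ − (0.00757/A) t.
t = 2A(√h₀ − √h)/0.00757 = 2·6.40·(√1.94 − √0.130)/0.00757
  = 12.800 × (1.3928 − 0.36056) / 0.00757 = 1745.5 s.

1750 s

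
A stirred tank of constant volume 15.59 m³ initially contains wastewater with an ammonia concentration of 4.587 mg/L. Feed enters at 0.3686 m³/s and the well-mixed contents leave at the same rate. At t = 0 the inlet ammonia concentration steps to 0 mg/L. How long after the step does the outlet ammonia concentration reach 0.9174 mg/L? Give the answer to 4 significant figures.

Species balance on the tank: V dC/dt = Q(C_in − C), so τ = V/Q = 42.2952 s.
C(t) = C_in + (C₀ − C_in) e^(−t/τ). Set C = 0.9174 and solve for t:
e^(−t/τ) = (C − C_in)/(C₀ − C_in) = (0.9174 − 0)/(4.587 − 0) = 0.200000
t = −τ ln(…) = 42.2952 × 1.60944 = 68.0715 s.

68.07 s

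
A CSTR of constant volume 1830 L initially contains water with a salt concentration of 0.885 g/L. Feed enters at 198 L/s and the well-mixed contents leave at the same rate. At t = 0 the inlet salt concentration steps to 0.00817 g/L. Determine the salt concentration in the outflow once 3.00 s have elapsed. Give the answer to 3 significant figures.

Mass balance on the solute (V constant): V dC/dt = Q(C_in − C).
Rewrite as dC/dt + C/τ = C_in/τ, τ = V/Q = 9.2424 s.
Integrating: C(t) = C_in + (C₀ − C_in) e^(−t/τ).
C(3.00) = 0.00817 + (0.885 − 0.00817)·e^(−3.00/9.2424) = 0.00817 + (0.87683)·0.72282 = 0.64196 g/L.

0.642 g/L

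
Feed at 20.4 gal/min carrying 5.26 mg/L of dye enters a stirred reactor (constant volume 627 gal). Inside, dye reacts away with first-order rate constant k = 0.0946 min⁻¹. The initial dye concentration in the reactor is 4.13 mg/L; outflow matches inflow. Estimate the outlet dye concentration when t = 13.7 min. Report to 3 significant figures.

V dC/dt = Q(C_in − C) − k V C.
This is linear with rate a = Q/V + k = 0.12714 min⁻¹.
C_ss = Q C_in/(Q + kV) = 1.3461 mg/L; C(t) = C_ss + (C₀ − C_ss) e^(−a t).
C(13.7) = 1.3461 + (2.7839)·e^(−0.12714·13.7) = 1.3461 + (2.7839)·0.17521 = 1.8339 mg/L.

1.83 mg/L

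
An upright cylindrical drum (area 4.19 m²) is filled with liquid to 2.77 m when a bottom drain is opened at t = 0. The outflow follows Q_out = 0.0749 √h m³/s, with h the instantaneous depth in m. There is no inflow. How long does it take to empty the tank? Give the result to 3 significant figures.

With no inflow, A dh/dt = −0.0749 √h.
∫ h^(−1/2) dh = −(0.0749/A) ∫ dt, giving 2√h = 2√h₀ − (0.0749/A) t.
Set h = 0: 2√h₀ = (0.0749/A) t_empty ⇒ t_empty = 2A√h₀/0.0749.
t_empty = 2·4.19·√2.77/0.0749 = 8.3800·1.6643/0.0749 = 186.21 s.

186 s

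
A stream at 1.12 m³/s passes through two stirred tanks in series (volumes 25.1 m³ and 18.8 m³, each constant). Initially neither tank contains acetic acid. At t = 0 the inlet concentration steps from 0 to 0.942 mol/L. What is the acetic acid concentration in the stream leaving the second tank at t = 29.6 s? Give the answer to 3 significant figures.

0.422 mol/L

Species balance on tank i: dCᵢ/dt = (Cᵢ₋₁ − Cᵢ)/τᵢ with τᵢ = Vᵢ/Q.
τ₁ = 25.1/1.12 = 22.411 s; τ₂ = 18.8/1.12 = 16.786 s.
Solving the cascade with C₁(0)=C₂(0)=0 gives C₂(t) = C_in[1 − (τ₁ e^(−t/τ₁) − τ₂ e^(−t/τ₂))/(τ₁ − τ₂)].
At t = 29.6: e^(−t/τ₁) = 0.26692, e^(−t/τ₂) = 0.17146.
C₂ = 0.942·[1 − (22.411·0.26692 − 16.786·0.17146)/(5.6250)] = 0.942·0.44821 = 0.42221 mol/L.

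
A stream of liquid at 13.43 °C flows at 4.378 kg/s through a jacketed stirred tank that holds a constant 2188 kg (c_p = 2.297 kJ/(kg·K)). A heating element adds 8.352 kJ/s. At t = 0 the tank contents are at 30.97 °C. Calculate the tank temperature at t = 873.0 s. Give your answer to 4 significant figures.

17.17 °C

M c_p dT/dt = ṁ c_p (T_in − T) + Q̇.
Rearrange: dT/dt = (T_ss − T)/τ with τ = M/ṁ = 499.772 s and T_ss = T_in + Q̇/(ṁ c_p) = 14.2605 °C.
Solution: T(t) = T_ss + (T₀ − T_ss) e^(−t/τ).
T(873.0) = 14.2605 + (16.7095)·e^(−873.0/499.772) = 14.2605 + (16.7095)·0.174331 = 17.1735 °C.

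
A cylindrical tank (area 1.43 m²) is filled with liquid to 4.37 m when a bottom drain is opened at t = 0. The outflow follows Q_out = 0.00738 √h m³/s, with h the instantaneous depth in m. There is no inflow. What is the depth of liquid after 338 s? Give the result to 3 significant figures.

Unsteady balance on liquid volume: A dh/dt = −0.00738 √h.
Separate and integrate: 2(√h − √h₀) = −(0.00738/A) t.
√h = √4.37 − 0.00738·338/(2·1.43) = 2.0905 − 0.87218 = 1.2183.
h = 1.2183² = 1.4842 m.

1.48 m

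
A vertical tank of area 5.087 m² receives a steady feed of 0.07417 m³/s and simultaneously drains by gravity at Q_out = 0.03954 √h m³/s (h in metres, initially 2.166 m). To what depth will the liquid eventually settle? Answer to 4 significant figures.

3.519 m

Volume balance on the tank: A dh/dt = Q_in − 0.03954 √h. At steady state dh/dt = 0:
Q_in = 0.03954 √h_ss ⇒ √h_ss = 0.07417/0.03954 = 1.87582.
h_ss = 1.87582² = 3.51871 m. (Since h₀ = 2.166 m < h_ss, the level will rise toward this value.)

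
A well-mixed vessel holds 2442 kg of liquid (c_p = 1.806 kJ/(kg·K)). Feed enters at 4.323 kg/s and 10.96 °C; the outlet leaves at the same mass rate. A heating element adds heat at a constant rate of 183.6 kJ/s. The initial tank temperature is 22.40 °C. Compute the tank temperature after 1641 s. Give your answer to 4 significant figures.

33.82 °C

M c_p dT/dt = ṁ c_p (T_in − T) + Q̇.
Rearrange: dT/dt = (T_ss − T)/τ with τ = M/ṁ = 564.885 s and T_ss = T_in + Q̇/(ṁ c_p) = 34.4763 °C.
This is linear first-order; T(t) = T_ss + (T₀ − T_ss) e^(−t/τ).
T(1641) = 34.4763 + (-12.0763)·e^(−1641/564.885) = 34.4763 + (-12.0763)·0.0547481 = 33.8152 °C.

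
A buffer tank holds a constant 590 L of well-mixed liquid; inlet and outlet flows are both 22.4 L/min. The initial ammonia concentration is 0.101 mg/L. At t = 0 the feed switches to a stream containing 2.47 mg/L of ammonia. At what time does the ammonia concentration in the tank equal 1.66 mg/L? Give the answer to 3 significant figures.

Species balance on the tank: V dC/dt = Q(C_in − C), so τ = V/Q = 26.339 min.
C(t) = C_in + (C₀ − C_in) e^(−t/τ). Set C = 1.66 and solve for t:
e^(−t/τ) = (C − C_in)/(C₀ − C_in) = (1.66 − 2.47)/(0.101 − 2.47) = 0.34192
t = −τ ln(…) = 26.339 × 1.0732 = 28.267 min.

28.3 min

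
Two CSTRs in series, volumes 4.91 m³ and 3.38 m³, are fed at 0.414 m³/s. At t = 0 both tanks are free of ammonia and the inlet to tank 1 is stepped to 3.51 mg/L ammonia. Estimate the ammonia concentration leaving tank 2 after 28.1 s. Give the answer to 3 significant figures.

2.70 mg/L

Species balance on tank i: dCᵢ/dt = (Cᵢ₋₁ − Cᵢ)/τᵢ with τᵢ = Vᵢ/Q.
τ₁ = 4.91/0.414 = 11.860 s; τ₂ = 3.38/0.414 = 8.1643 s.
Tank 1: C₁ = C_in(1 − e^(−t/τ₁)). Tank 2 (τ₁ ≠ τ₂): C₂ = C_in[1 − (τ₁ e^(−t/τ₁) − τ₂ e^(−t/τ₂))/(τ₁ − τ₂)].
At t = 28.1: e^(−t/τ₁) = 0.093544, e^(−t/τ₂) = 0.032006.
C₂ = 3.51·[1 − (11.860·0.093544 − 8.1643·0.032006)/(3.6957)] = 3.51·0.77051 = 2.7045 mg/L.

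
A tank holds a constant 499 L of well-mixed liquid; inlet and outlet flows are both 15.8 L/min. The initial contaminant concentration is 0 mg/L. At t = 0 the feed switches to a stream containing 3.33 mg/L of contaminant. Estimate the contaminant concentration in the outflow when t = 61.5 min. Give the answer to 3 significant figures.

2.85 mg/L

Species balance on the tank: V dC/dt = Q(C_in − C).
Rewrite as dC/dt + C/τ = C_in/τ, τ = V/Q = 31.582 min.
C approaches C_in exponentially: C(t) = C_in + (C₀ − C_in) e^(−t/τ).
C(61.5) = 3.33 + (0 − 3.33)·e^(−61.5/31.582) = 3.33 + (-3.3300)·0.14266 = 2.8549 mg/L.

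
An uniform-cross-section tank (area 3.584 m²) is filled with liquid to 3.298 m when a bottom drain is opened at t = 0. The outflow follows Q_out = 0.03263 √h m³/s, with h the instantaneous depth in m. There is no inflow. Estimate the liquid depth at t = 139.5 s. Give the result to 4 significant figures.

1.395 m

A dh/dt = −Q_out = −0.03263 √h.
Separate and integrate: 2(√h − √h₀) = −(0.03263/A) t.
√h = √3.298 − 0.03263·139.5/(2·3.584) = 1.81604 − 0.635029 = 1.18101.
h = 1.18101² = 1.39479 m.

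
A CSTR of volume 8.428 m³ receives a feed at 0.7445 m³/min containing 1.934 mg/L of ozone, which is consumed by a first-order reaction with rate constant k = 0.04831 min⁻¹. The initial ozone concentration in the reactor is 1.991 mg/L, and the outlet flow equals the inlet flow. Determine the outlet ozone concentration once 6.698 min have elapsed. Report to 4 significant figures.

1.547 mg/L

V dC/dt = Q(C_in − C) − k V C.
This is linear with rate a = Q/V + k = 0.136646 min⁻¹.
C_ss = Q C_in/(Q + kV) = 1.25025 mg/L; C(t) = C_ss + (C₀ − C_ss) e^(−a t).
C(6.698) = 1.25025 + (0.740746)·e^(−0.136646·6.698) = 1.25025 + (0.740746)·0.400413 = 1.54686 mg/L.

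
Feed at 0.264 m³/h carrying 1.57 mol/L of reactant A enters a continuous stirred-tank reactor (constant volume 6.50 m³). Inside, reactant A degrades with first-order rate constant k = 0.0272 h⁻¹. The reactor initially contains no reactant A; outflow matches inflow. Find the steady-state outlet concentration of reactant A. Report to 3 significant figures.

Species balance: V dC/dt = Q C_in − Q C − k V C.
At steady state: 0 = Q C_in − (Q + kV) C_ss, so C_ss = Q C_in/(Q + kV).
C_ss = 0.264·1.57/(0.264 + 0.0272·6.50) = 0.41448/0.44080 = 0.94029 mol/L.

0.940 mol/L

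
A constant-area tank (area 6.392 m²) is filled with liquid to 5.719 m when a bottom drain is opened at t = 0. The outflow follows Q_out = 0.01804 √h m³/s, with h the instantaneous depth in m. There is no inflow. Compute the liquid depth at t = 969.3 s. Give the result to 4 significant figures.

1.048 m

Mass balance (ρ constant): A dh/dt = −0.01804 √h.
∫ h^(−1/2) dh = −(0.01804/A) ∫ dt, giving 2√h = 2√h₀ − (0.01804/A) t.
√h = √5.719 − 0.01804·969.3/(2·6.392) = 2.39144 − 1.36782 = 1.02363.
h = 1.02363² = 1.04781 m.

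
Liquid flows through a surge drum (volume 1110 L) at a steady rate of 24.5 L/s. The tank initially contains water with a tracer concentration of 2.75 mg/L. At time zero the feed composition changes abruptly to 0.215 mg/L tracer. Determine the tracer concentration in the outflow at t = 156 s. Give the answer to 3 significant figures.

Mass balance on the solute (V constant): V dC/dt = Q(C_in − C).
Rewrite as dC/dt + C/τ = C_in/τ, τ = V/Q = 45.306 s.
This is linear first-order; C(t) = C_in + (C₀ − C_in) e^(−t/τ).
C(156) = 0.215 + (2.75 − 0.215)·e^(−156/45.306) = 0.215 + (2.5350)·0.031961 = 0.29602 mg/L.

0.296 mg/L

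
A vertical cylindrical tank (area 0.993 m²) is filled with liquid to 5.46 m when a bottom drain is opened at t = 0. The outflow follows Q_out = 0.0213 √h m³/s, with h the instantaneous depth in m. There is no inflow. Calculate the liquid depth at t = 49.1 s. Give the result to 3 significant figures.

A dh/dt = −Q_out = −0.0213 √h.
∫ h^(−1/2) dh = −(0.0213/A) ∫ dt, giving 2√h = 2√h₀ − (0.0213/A) t.
√h = √5.46 − 0.0213·49.1/(2·0.993) = 2.3367 − 0.52660 = 1.8101.
h = 1.8101² = 3.2763 m.

3.28 m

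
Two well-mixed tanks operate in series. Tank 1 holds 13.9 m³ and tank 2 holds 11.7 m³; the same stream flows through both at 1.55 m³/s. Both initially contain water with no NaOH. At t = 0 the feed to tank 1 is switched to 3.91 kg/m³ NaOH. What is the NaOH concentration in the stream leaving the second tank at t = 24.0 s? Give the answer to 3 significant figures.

Species balance on tank i: dCᵢ/dt = (Cᵢ₋₁ − Cᵢ)/τᵢ with τᵢ = Vᵢ/Q.
τ₁ = 13.9/1.55 = 8.9677 s; τ₂ = 11.7/1.55 = 7.5484 s.
Solving the cascade with C₁(0)=C₂(0)=0 gives C₂(t) = C_in[1 − (τ₁ e^(−t/τ₁) − τ₂ e^(−t/τ₂))/(τ₁ − τ₂)].
At t = 24.0: e^(−t/τ₁) = 0.068820, e^(−t/τ₂) = 0.041607.
C₂ = 3.91·[1 − (8.9677·0.068820 − 7.5484·0.041607)/(1.4194)] = 3.91·0.78646 = 3.0750 kg/m³.

3.08 kg/m³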